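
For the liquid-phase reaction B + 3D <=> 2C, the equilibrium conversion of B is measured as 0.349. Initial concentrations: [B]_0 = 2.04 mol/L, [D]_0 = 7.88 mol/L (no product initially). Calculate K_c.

K_c = 0.00806 (mol/L)^-2

Let X = conversion of B.
Concentrations: [B] = 2.04 − 2.04X; [D] = 7.88 − 6.12X; [C] = 4.08X.
At X = 0.349: [B] = 1.33, [D] = 5.74, [C] = 1.42.
K_c = [C]^2 / ([B] [D]^3) = 0.00806 (mol/L)^-2.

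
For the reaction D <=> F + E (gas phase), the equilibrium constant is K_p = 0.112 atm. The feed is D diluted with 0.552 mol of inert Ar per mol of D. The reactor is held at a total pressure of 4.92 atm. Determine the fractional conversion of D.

X = 0.180

Basis: 1 mol D initially; let X = conversion of D. Extent ξ = X.
Mole table: n_D = 1 − X; n_F = X; n_E = X; n_I = 0.552 (inert).
Summing: n_T = 1.55 + X.
Mole fractions y_i = n_i/n_T; K_p = p_F p_E / (p_D) with p_i = y_i·P.
This yields a degree-2 equation in X; solving on (0,1), X = 0.180.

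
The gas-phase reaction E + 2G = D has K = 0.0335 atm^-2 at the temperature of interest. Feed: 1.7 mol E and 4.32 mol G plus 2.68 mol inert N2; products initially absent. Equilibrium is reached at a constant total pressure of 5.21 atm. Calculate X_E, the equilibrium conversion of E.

Basis: 1.7 mol E initially; let X = conversion of E. Extent ξ = 1.7X.
Species balance: n_E = 1.7 − 1.7X; n_G = 4.32 − 3.4X; n_D = 1.7X; n_I = 2.68 (inert).
Summing: n_T = 8.7 − 3.4X.
Mole fractions y_i = n_i/n_T; K = p_D / (p_E p_G^2) with p_i = y_i·P.
Setting this equal to 0.0335 atm^-2 and taking the physical root (0 < X < 1) gives X = 0.163.

X = 0.163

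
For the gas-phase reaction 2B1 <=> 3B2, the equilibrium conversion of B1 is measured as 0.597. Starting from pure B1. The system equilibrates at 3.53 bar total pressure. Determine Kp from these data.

Kp = 12 bar

Let X = conversion of B1 (basis 1 mol B1); extent of reaction ξ = 0.5X.
At extent ξ: n_B1 = 1 − X; n_B2 = 1.5X.
Total moles n_T = 1 + 0.5X.
At X = 0.597: n_B1 = 0.403, n_B2 = 0.895, n_T = 1.3.
p_i = (n_i/n_T)·P. Kp = p_B2^3 / (p_B1^2) = 12 bar.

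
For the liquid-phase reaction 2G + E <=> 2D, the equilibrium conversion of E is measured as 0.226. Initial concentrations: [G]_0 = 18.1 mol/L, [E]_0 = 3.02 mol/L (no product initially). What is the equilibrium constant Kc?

Kc = 0.00285 L/mol

Let X = conversion of E.
Concentrations: [G] = 18.1 − 6.04X; [E] = 3.02 − 3.02X; [D] = 6.04X.
At X = 0.226: [G] = 16.7, [E] = 2.34, [D] = 1.37.
Kc = [D]^2 / ([G]^2 [E]) = 0.00285 L/mol.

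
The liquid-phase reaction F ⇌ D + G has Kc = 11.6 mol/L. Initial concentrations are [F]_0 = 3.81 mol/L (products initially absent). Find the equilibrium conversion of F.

Let X = conversion of F; extent ξ = 3.81·X mol/L.
Concentrations: [F] = 3.81 − 3.81X; [D] = 3.81X; [G] = 3.81X.
Kc = [D] [G] / ([F]).
Equating to 11.6 mol/L: the physical root is X = 0.793.

X = 0.793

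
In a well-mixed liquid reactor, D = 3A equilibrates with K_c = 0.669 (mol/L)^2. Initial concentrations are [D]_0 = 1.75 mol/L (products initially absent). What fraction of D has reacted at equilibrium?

Let X = conversion of D; extent ξ = 1.75·X mol/L.
Concentrations: [D] = 1.75 − 1.75X; [A] = 5.25X.
K_c = [A]^3 / ([D]).
Setting equal to 0.669 and solving for X on (0,1) gives X = 0.187.

X = 0.187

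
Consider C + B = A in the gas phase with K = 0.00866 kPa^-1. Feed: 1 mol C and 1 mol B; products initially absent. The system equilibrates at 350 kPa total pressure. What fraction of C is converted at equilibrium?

X = 0.502

Basis: 1 mol C initially; let X = conversion of C. Extent ξ = X.
Species balance: n_C = 1 − X; n_B = 1 − X; n_A = X.
Summing: n_T = 2 − X.
Mole fractions y_i = n_i/n_T; K = p_A / (p_C p_B) with p_i = y_i·P.
Setting this equal to 0.00866 kPa^-1 and taking the physical root (0 < X < 1) gives X = 0.502.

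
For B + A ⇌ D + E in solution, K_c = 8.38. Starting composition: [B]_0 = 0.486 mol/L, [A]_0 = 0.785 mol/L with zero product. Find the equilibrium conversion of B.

Let X = conversion of B; extent ξ = 0.486·X mol/L.
Concentrations: [B] = 0.486 − 0.486X; [A] = 0.785 − 0.486X; [D] = 0.486X; [E] = 0.486X.
K_c = [D] [E] / ([B] [A]).
Setting equal to 8.38 and solving for X on (0,1) gives X = 0.876.

X = 0.876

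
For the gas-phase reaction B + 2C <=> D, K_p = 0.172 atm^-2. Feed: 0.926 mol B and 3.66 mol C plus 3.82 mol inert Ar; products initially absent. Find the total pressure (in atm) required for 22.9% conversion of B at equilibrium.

Basis: 0.926 mol B initially; let X = conversion of B. Extent ξ = 0.926X.
At extent ξ: n_B = 0.926 − 0.926X; n_C = 3.66 − 1.85X; n_D = 0.926X; n_I = 3.82 (inert).
Total moles n_T = 8.41 − 1.85X.
K_p = p_D / (p_B p_C^2) with p_i = (n_i/n_T)·P.
At X = 0.229: the mole-fraction product g(X) = Π y_i^ν_i = 1.807. Since K_p = g(X)·P^{-2}, P = (g/K_p)^(1/2) = (1.807/0.172)^(1/2) = 3.24 atm.

P = 3.24 atm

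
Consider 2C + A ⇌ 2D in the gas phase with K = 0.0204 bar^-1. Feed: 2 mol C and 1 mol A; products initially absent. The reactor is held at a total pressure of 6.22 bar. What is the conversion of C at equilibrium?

Take 2 mol C as basis and let X be its fractional conversion, so ξ = X.
At extent ξ: n_C = 2 − 2X; n_A = 1 − X; n_D = 2X.
Total moles n_T = 3 − X.
With p_i = (n_i/n_T)P, K = p_D^2 / (p_C^2 p_A).
Substituting and setting equal to 0.0204 bar^-1 gives a polynomial in X; the root in (0,1) is X = 0.162.

X = 0.162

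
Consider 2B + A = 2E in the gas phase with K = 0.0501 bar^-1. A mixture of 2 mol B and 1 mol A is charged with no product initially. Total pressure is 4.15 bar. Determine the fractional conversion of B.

Take 2 mol B as basis and let X be its fractional conversion, so ξ = X.
Species balance: n_B = 2 − 2X; n_A = 1 − X; n_E = 2X.
n_T = Σnᵢ = 3 − X.
With p_i = (n_i/n_T)P, K = p_E^2 / (p_B^2 p_A).
Equating to 0.0501 bar^-1 and solving on 0 < X < 1: X = 0.196.

X = 0.196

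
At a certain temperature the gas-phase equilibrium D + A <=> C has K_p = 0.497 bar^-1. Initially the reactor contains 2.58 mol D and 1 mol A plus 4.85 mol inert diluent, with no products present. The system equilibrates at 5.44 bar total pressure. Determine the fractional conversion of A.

Take 1 mol A as basis and let X be its fractional conversion, so ξ = X.
Species balance: n_D = 2.58 − X; n_A = 1 − X; n_C = X; n_I = 4.85 (inert).
n_T = Σnᵢ = 8.43 − X.
Mole fractions y_i = n_i/n_T; K_p = p_C / (p_D p_A) with p_i = y_i·P.
Setting this equal to 0.497 bar^-1 and taking the physical root (0 < X < 1) gives X = 0.422.

X = 0.422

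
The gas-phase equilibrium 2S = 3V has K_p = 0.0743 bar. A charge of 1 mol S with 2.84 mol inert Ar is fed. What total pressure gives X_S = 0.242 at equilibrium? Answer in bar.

P = 3.54 bar

Take 1 mol S as basis and let X be its fractional conversion, so ξ = 0.5X.
Mole table: n_S = 1 − X; n_V = 1.5X; n_I = 2.84 (inert).
n_T = Σnᵢ = 3.84 + 0.5X.
K_p = p_V^3 / (p_S^2) with p_i = (n_i/n_T)·P.
At X = 0.242: the mole-fraction product g(X) = Π y_i^ν_i = 0.02102. Since K_p = g(X)·P^{1}, P = (K_p/g)^(1/1) = (0.0743/0.02102)^(1/1) = 3.54 bar.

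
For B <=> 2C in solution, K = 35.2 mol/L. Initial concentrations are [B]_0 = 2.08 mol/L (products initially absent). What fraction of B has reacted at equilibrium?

Let X = conversion of B; extent ξ = 2.08·X mol/L.
Concentrations: [B] = 2.08 − 2.08X; [C] = 4.16X.
K = [C]^2 / ([B]).
This equals 35.2 at X = 0.835 (the root in 0 < X < 1).

X = 0.835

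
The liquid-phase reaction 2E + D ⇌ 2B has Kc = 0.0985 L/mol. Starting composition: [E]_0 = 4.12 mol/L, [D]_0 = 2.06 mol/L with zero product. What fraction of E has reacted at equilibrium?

Let X = conversion of E; extent ξ = 4.12X/2 mol/L.
Concentrations: [E] = 4.12 − 4.12X; [D] = 2.06 − 2.06X; [B] = 4.12X.
Kc = [B]^2 / ([E]^2 [D]).
This equals 0.0985 at X = 0.277 (the root in 0 < X < 1).

X = 0.277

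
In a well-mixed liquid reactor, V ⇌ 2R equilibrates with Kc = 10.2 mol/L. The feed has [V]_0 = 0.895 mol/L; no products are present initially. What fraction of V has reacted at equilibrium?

Let X = conversion of V; extent ξ = 0.895·X mol/L.
Concentrations: [V] = 0.895 − 0.895X; [R] = 1.79X.
Kc = [R]^2 / ([V]).
Setting equal to 10.2 and solving for X on (0,1) gives X = 0.784.

X = 0.784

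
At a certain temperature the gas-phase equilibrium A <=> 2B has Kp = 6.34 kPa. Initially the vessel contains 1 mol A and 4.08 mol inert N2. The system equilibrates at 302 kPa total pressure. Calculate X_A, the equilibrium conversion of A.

Let X = conversion of A (basis 1 mol A); extent of reaction ξ = X.
At extent ξ: n_A = 1 − X; n_B = 2X; n_I = 4.08 (inert).
Total moles n_T = 5.08 + X.
With p_i = (n_i/n_T)P, Kp = p_B^2 / (p_A).
Substituting and setting equal to 6.34 kPa gives a polynomial in X; the root in (0,1) is X = 0.153.

X = 0.153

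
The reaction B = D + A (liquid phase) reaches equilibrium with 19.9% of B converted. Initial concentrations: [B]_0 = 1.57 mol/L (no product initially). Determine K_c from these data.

K_c = 0.0776 mol/L

Let X = conversion of B.
Concentrations: [B] = 1.57 − 1.57X; [D] = 1.57X; [A] = 1.57X.
At X = 0.199: [B] = 1.26, [D] = 0.312, [A] = 0.312.
K_c = [D] [A] / ([B]) = 0.0776 mol/L.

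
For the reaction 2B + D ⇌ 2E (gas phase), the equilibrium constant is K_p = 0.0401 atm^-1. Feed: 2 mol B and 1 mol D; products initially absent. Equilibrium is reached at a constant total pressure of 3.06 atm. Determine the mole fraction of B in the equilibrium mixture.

y_B = 0.592

Basis: 2 mol B initially; let X = conversion of B. Extent ξ = X.
At extent ξ: n_B = 2 − 2X; n_D = 1 − X; n_E = 2X.
n_T = Σnᵢ = 3 − X.
With p_i = (n_i/n_T)P, K_p = p_E^2 / (p_B^2 p_D).
Setting this equal to 0.0401 atm^-1 and taking the physical root (0 < X < 1) gives X = 0.160.
Then n_B = 1.68, n_T = 2.84, so y_B = 0.592.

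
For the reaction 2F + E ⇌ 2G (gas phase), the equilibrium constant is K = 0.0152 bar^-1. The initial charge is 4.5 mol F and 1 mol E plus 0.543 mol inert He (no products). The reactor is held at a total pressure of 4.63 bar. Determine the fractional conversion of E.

Basis: 1 mol E initially; let X = conversion of E. Extent ξ = X.
Mole table: n_F = 4.5 − 2X; n_E = 1 − X; n_G = 2X; n_I = 0.543 (inert).
Total moles n_T = 6.04 − X.
With p_i = (n_i/n_T)P, K = p_G^2 / (p_F^2 p_E).
This yields a degree-3 equation in X; solving on (0,1), X = 0.201.

X = 0.201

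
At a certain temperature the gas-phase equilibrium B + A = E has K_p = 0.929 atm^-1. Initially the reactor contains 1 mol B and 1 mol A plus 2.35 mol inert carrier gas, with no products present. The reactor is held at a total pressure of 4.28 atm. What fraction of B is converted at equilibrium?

X = 0.382

Basis: 1 mol B initially; let X = conversion of B. Extent ξ = X.
At extent ξ: n_B = 1 − X; n_A = 1 − X; n_E = X; n_I = 2.35 (inert).
Summing: n_T = 4.35 − X.
y_i = n_i/n_T, p_i = y_i·P. K_p = p_E / (p_B p_A).
Setting this equal to 0.929 atm^-1 and taking the physical root (0 < X < 1) gives X = 0.382.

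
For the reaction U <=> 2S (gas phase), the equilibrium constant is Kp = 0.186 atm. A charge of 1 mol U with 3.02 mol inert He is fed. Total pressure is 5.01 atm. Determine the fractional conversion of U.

Take 1 mol U as basis and let X be its fractional conversion, so ξ = X.
Mole table: n_U = 1 − X; n_S = 2X; n_I = 3.02 (inert).
Total moles n_T = 4.02 + X.
With p_i = (n_i/n_T)P, Kp = p_S^2 / (p_U).
This yields a degree-2 equation in X; solving on (0,1), X = 0.179.

X = 0.179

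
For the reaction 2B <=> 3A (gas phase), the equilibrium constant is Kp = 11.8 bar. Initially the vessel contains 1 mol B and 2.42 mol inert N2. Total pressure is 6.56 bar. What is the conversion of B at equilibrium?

X = 0.639

Basis: 1 mol B initially; let X = conversion of B. Extent ξ = 0.5X.
Mole table: n_B = 1 − X; n_A = 1.5X; n_I = 2.42 (inert).
Total moles n_T = 3.42 + 0.5X.
With p_i = (n_i/n_T)P, Kp = p_A^3 / (p_B^2).
Setting this equal to 11.8 bar and taking the physical root (0 < X < 1) gives X = 0.639.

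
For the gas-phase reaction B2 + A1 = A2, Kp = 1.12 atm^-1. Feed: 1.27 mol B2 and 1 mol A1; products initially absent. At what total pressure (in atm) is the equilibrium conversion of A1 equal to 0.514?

P = 2.19 atm

Let X = conversion of A1 (basis 1 mol A1); extent of reaction ξ = X.
Species balance: n_B2 = 1.27 − X; n_A1 = 1 − X; n_A2 = X.
n_T = Σnᵢ = 2.27 − X.
Kp = p_A2 / (p_B2 p_A1) with p_i = (n_i/n_T)·P.
At X = 0.514: the mole-fraction product g(X) = Π y_i^ν_i = 2.457. Since Kp = g(X)·P^{-1}, P = (g/Kp)^(1/1) = (2.457/1.12)^(1/1) = 2.19 atm.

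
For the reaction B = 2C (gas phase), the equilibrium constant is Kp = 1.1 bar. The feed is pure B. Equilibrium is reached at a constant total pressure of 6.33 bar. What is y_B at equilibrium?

y_B = 0.661

Take 1 mol B as basis and let X be its fractional conversion, so ξ = X.
Moles: n_B = 1 − X; n_C = 2X.
Total moles n_T = 1 + X.
With p_i = (n_i/n_T)P, Kp = p_C^2 / (p_B).
Equating to 1.1 bar and solving on 0 < X < 1: X = 0.204.
Then n_B = 0.796, n_T = 1.2, so y_B = 0.661.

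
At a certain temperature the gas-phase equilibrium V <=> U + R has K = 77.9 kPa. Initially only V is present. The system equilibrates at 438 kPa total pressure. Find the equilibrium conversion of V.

X = 0.389

Take 1 mol V as basis and let X be its fractional conversion, so ξ = X.
Species balance: n_V = 1 − X; n_U = X; n_R = X.
Total moles n_T = 1 + X.
Mole fractions y_i = n_i/n_T; K = p_U p_R / (p_V) with p_i = y_i·P.
Substituting and setting equal to 77.9 kPa gives a polynomial in X; the root in (0,1) is X = 0.389.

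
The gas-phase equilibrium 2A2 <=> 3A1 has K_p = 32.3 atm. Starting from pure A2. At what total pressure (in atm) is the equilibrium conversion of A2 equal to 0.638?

P = 6.37 atm

Basis: 1 mol A2 initially; let X = conversion of A2. Extent ξ = 0.5X.
Moles: n_A2 = 1 − X; n_A1 = 1.5X.
n_T = Σnᵢ = 1 + 0.5X.
K_p = p_A1^3 / (p_A2^2) with p_i = (n_i/n_T)·P.
At X = 0.638: the mole-fraction product g(X) = Π y_i^ν_i = 5.071. Since K_p = g(X)·P^{1}, P = (K_p/g)^(1/1) = (32.3/5.071)^(1/1) = 6.37 atm.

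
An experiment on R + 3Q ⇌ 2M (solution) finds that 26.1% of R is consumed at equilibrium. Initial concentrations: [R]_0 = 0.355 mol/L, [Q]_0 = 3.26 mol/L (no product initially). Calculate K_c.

K_c = 0.00494 (mol/L)^-2

Let X = conversion of R.
Concentrations: [R] = 0.355 − 0.355X; [Q] = 3.26 − 1.06X; [M] = 0.71X.
At X = 0.261: [R] = 0.262, [Q] = 2.98, [M] = 0.185.
K_c = [M]^2 / ([R] [Q]^3) = 0.00494 (mol/L)^-2.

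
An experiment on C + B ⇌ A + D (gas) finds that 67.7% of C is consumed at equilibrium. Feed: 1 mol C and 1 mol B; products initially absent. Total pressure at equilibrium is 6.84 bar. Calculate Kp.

Kp = 4.39

Let X = conversion of C (basis 1 mol C); extent of reaction ξ = X.
Moles: n_C = 1 − X; n_B = 1 − X; n_A = X; n_D = X.
Total moles n_T = 2 (Δν = 0, constant).
At X = 0.677: n_C = 0.323, n_B = 0.323, n_A = 0.677, n_D = 0.677, n_T = 2.
p_i = (n_i/n_T)·P. Kp = p_A p_D / (p_C p_B) = 4.39.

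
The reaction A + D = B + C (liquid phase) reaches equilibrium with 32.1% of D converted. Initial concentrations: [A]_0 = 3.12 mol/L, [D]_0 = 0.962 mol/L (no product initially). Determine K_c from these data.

K_c = 0.0519

Let X = conversion of D.
Concentrations: [A] = 3.12 − 0.962X; [D] = 0.962 − 0.962X; [B] = 0.962X; [C] = 0.962X.
At X = 0.321: [A] = 2.81, [D] = 0.653, [B] = 0.309, [C] = 0.309.
K_c = [B] [C] / ([A] [D]) = 0.0519.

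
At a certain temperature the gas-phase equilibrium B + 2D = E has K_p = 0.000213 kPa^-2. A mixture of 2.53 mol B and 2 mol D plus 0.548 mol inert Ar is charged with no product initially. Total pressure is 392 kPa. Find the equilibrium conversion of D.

Take 2 mol D as basis and let X be its fractional conversion, so ξ = X.
Species balance: n_B = 2.53 − X; n_D = 2 − 2X; n_E = X; n_I = 0.548 (inert).
Summing: n_T = 5.08 − 2X.
With p_i = (n_i/n_T)P, K_p = p_E / (p_B p_D^2).
This yields a degree-3 equation in X; solving on (0,1), X = 0.794.

X = 0.794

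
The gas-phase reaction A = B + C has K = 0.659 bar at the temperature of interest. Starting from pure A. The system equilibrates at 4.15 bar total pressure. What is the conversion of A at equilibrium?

X = 0.370

Take 1 mol A as basis and let X be its fractional conversion, so ξ = X.
Species balance: n_A = 1 − X; n_B = X; n_C = X.
Summing: n_T = 1 + X.
Mole fractions y_i = n_i/n_T; K = p_B p_C / (p_A) with p_i = y_i·P.
Substituting and setting equal to 0.659 bar gives a polynomial in X; the root in (0,1) is X = 0.370.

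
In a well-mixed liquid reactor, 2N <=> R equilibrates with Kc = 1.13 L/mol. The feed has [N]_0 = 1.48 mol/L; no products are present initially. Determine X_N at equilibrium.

X = 0.583

Let X = conversion of N; extent ξ = 1.48X/2 mol/L.
Concentrations: [N] = 1.48 − 1.48X; [R] = 0.74X.
Kc = [R] / ([N]^2).
Equating to 1.13 L/mol: the physical root is X = 0.583.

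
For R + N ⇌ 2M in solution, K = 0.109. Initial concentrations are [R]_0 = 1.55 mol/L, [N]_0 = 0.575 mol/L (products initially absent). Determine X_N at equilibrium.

X = 0.228

Let X = conversion of N; extent ξ = 0.575·X mol/L.
Concentrations: [R] = 1.55 − 0.575X; [N] = 0.575 − 0.575X; [M] = 1.15X.
K = [M]^2 / ([R] [N]).
Setting equal to 0.109 and solving for X on (0,1) gives X = 0.228.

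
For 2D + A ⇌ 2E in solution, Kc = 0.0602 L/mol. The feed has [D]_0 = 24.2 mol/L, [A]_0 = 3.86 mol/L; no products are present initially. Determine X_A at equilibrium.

X = 0.675

Let X = conversion of A; extent ξ = 3.86·X mol/L.
Concentrations: [D] = 24.2 − 7.72X; [A] = 3.86 − 3.86X; [E] = 7.72X.
Kc = [E]^2 / ([D]^2 [A]).
This equals 0.0602 at X = 0.675 (the root in 0 < X < 1).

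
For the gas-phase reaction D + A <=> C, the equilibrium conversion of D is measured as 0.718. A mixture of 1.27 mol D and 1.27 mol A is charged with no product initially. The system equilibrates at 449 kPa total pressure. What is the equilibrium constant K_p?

K_p = 0.0258 kPa^-1

Take 1.27 mol D as basis and let X be its fractional conversion, so ξ = 1.27X.
At extent ξ: n_D = 1.27 − 1.27X; n_A = 1.27 − 1.27X; n_C = 1.27X.
n_T = Σnᵢ = 2.54 − 1.27X.
At X = 0.718: n_D = 0.358, n_A = 0.358, n_C = 0.912, n_T = 1.63.
p_i = (n_i/n_T)·P. K_p = p_C / (p_D p_A) = 0.0258 kPa^-1.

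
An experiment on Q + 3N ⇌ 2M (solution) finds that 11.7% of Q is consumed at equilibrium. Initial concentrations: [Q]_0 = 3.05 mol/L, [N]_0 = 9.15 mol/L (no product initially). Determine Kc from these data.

Kc = 0.000359 (mol/L)^-2

Let X = conversion of Q.
Concentrations: [Q] = 3.05 − 3.05X; [N] = 9.15 − 9.15X; [M] = 6.1X.
At X = 0.117: [Q] = 2.69, [N] = 8.08, [M] = 0.714.
Kc = [M]^2 / ([Q] [N]^3) = 0.000359 (mol/L)^-2.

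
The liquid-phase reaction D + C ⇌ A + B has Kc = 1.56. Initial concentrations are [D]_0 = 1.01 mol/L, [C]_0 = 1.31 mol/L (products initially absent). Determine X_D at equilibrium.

Let X = conversion of D; extent ξ = 1.01·X mol/L.
Concentrations: [D] = 1.01 − 1.01X; [C] = 1.31 − 1.01X; [A] = 1.01X; [B] = 1.01X.
Kc = [A] [B] / ([D] [C]).
This equals 1.56 at X = 0.626 (the root in 0 < X < 1).

X = 0.626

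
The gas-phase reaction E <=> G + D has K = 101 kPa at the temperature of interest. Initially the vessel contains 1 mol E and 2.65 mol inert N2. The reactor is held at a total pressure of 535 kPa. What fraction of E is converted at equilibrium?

X = 0.579

Basis: 1 mol E initially; let X = conversion of E. Extent ξ = X.
Species balance: n_E = 1 − X; n_G = X; n_D = X; n_I = 2.65 (inert).
Summing: n_T = 3.65 + X.
Mole fractions y_i = n_i/n_T; K = p_G p_D / (p_E) with p_i = y_i·P.
Substituting and setting equal to 101 kPa gives a polynomial in X; the root in (0,1) is X = 0.579.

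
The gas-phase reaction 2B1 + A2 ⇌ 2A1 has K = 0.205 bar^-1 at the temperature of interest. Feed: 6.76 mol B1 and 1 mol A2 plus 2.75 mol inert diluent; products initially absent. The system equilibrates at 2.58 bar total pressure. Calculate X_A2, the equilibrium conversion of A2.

X = 0.480

Let X = conversion of A2 (basis 1 mol A2); extent of reaction ξ = X.
At extent ξ: n_B1 = 6.76 − 2X; n_A2 = 1 − X; n_A1 = 2X; n_I = 2.75 (inert).
n_T = Σnᵢ = 10.5 − X.
y_i = n_i/n_T, p_i = y_i·P. K = p_A1^2 / (p_B1^2 p_A2).
Equating to 0.205 bar^-1 and solving on 0 < X < 1: X = 0.480.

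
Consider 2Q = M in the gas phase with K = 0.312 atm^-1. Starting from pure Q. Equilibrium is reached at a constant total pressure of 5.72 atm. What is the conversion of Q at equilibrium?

Take 1 mol Q as basis and let X be its fractional conversion, so ξ = 0.5X.
At extent ξ: n_Q = 1 − X; n_M = 0.5X.
n_T = Σnᵢ = 1 − 0.5X.
With p_i = (n_i/n_T)P, K = p_M / (p_Q^2).
Setting this equal to 0.312 atm^-1 and taking the physical root (0 < X < 1) gives X = 0.649.

X = 0.649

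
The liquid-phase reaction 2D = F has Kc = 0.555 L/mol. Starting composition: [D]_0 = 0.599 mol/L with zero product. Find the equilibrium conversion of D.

X = 0.313

Let X = conversion of D; extent ξ = 0.599X/2 mol/L.
Concentrations: [D] = 0.599 − 0.599X; [F] = 0.299X.
Kc = [F] / ([D]^2).
Setting equal to 0.555 and solving for X on (0,1) gives X = 0.313.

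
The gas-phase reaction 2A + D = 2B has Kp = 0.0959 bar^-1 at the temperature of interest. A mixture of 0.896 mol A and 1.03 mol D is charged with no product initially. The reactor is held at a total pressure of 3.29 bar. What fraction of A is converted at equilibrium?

X = 0.285

Take 0.896 mol A as basis and let X be its fractional conversion, so ξ = 0.448X.
At extent ξ: n_A = 0.896 − 0.896X; n_D = 1.03 − 0.448X; n_B = 0.896X.
Total moles n_T = 1.93 − 0.448X.
With p_i = (n_i/n_T)P, Kp = p_B^2 / (p_A^2 p_D).
Substituting and setting equal to 0.0959 bar^-1 gives a polynomial in X; the root in (0,1) is X = 0.285.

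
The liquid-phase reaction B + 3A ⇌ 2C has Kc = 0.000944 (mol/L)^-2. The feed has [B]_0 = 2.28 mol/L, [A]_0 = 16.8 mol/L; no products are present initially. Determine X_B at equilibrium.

X = 0.409

Let X = conversion of B; extent ξ = 2.28·X mol/L.
Concentrations: [B] = 2.28 − 2.28X; [A] = 16.8 − 6.84X; [C] = 4.56X.
Kc = [C]^2 / ([B] [A]^3).
Setting equal to 0.000944 and solving for X on (0,1) gives X = 0.409.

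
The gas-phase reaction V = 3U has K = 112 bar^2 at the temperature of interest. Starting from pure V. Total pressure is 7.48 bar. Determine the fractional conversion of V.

Let X = conversion of V (basis 1 mol V); extent of reaction ξ = X.
Moles: n_V = 1 − X; n_U = 3X.
n_T = Σnᵢ = 1 + 2X.
y_i = n_i/n_T, p_i = y_i·P. K = p_U^3 / (p_V).
Setting this equal to 112 bar^2 and taking the physical root (0 < X < 1) gives X = 0.529.

X = 0.529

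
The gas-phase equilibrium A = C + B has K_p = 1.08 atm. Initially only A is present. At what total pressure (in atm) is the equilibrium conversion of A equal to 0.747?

Let X = conversion of A (basis 1 mol A); extent of reaction ξ = X.
Species balance: n_A = 1 − X; n_C = X; n_B = X.
n_T = Σnᵢ = 1 + X.
K_p = p_C p_B / (p_A) with p_i = (n_i/n_T)·P.
At X = 0.747: the mole-fraction product g(X) = Π y_i^ν_i = 1.262. Since K_p = g(X)·P^{1}, P = (K_p/g)^(1/1) = (1.08/1.262)^(1/1) = 0.855 atm.

P = 0.855 atm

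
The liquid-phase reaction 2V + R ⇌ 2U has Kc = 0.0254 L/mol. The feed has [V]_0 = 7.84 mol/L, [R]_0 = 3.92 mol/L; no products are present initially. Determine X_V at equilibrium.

X = 0.218

Let X = conversion of V; extent ξ = 7.84X/2 mol/L.
Concentrations: [V] = 7.84 − 7.84X; [R] = 3.92 − 3.92X; [U] = 7.84X.
Kc = [U]^2 / ([V]^2 [R]).
Equating to 0.0254 L/mol: the physical root is X = 0.218.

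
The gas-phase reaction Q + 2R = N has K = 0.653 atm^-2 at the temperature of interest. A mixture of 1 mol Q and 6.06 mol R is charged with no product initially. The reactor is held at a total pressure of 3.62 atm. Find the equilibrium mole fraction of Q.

y_Q = 0.028

Let X = conversion of Q (basis 1 mol Q); extent of reaction ξ = X.
At extent ξ: n_Q = 1 − X; n_R = 6.06 − 2X; n_N = X.
n_T = Σnᵢ = 7.06 − 2X.
With p_i = (n_i/n_T)P, K = p_N / (p_Q p_R^2).
Setting this equal to 0.653 atm^-2 and taking the physical root (0 < X < 1) gives X = 0.850.
Then n_Q = 0.15, n_T = 5.36, so y_Q = 0.028.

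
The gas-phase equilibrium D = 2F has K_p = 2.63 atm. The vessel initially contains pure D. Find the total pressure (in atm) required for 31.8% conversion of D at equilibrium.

P = 5.84 atm

Take 1 mol D as basis and let X be its fractional conversion, so ξ = X.
Mole table: n_D = 1 − X; n_F = 2X.
Total moles n_T = 1 + X.
K_p = p_F^2 / (p_D) with p_i = (n_i/n_T)·P.
At X = 0.318: the mole-fraction product g(X) = Π y_i^ν_i = 0.45. Since K_p = g(X)·P^{1}, P = (K_p/g)^(1/1) = (2.63/0.45)^(1/1) = 5.84 atm.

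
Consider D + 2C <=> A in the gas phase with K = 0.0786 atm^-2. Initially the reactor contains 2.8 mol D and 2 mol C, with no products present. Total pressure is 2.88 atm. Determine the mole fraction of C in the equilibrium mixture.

y_C = 0.359

Basis: 2 mol C initially; let X = conversion of C. Extent ξ = X.
Mole table: n_D = 2.8 − X; n_C = 2 − 2X; n_A = X.
Total moles n_T = 4.8 − 2X.
y_i = n_i/n_T, p_i = y_i·P. K = p_A / (p_D p_C^2).
This yields a degree-3 equation in X; solving on (0,1), X = 0.217.
Then n_C = 1.57, n_T = 4.37, so y_C = 0.359.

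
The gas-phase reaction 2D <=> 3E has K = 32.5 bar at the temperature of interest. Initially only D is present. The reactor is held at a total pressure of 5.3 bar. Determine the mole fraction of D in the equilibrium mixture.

Basis: 1 mol D initially; let X = conversion of D. Extent ξ = 0.5X.
Moles: n_D = 1 − X; n_E = 1.5X.
n_T = Σnᵢ = 1 + 0.5X.
With p_i = (n_i/n_T)P, K = p_E^3 / (p_D^2).
Equating to 32.5 bar and solving on 0 < X < 1: X = 0.657.
Then n_D = 0.343, n_T = 1.33, so y_D = 0.258.

y_D = 0.258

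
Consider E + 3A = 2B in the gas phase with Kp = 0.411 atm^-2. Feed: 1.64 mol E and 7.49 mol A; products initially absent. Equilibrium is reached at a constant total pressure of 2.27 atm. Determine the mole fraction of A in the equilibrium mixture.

Basis: 1.64 mol E initially; let X = conversion of E. Extent ξ = 1.64X.
Species balance: n_E = 1.64 − 1.64X; n_A = 7.49 − 4.92X; n_B = 3.28X.
Total moles n_T = 9.13 − 3.28X.
Mole fractions y_i = n_i/n_T; Kp = p_B^2 / (p_E p_A^3) with p_i = y_i·P.
Equating to 0.411 atm^-2 and solving on 0 < X < 1: X = 0.547.
Then n_A = 4.8, n_T = 7.33, so y_A = 0.654.

y_A = 0.654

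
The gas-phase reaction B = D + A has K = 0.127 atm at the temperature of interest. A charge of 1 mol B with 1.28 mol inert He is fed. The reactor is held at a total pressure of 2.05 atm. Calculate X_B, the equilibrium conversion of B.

X = 0.329

Take 1 mol B as basis and let X be its fractional conversion, so ξ = X.
Moles: n_B = 1 − X; n_D = X; n_A = X; n_I = 1.28 (inert).
Total moles n_T = 2.28 + X.
y_i = n_i/n_T, p_i = y_i·P. K = p_D p_A / (p_B).
This yields a degree-2 equation in X; solving on (0,1), X = 0.329.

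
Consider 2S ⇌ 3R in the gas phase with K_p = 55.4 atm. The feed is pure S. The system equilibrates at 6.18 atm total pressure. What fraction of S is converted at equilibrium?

X = 0.694

Basis: 1 mol S initially; let X = conversion of S. Extent ξ = 0.5X.
Mole table: n_S = 1 − X; n_R = 1.5X.
n_T = Σnᵢ = 1 + 0.5X.
Mole fractions y_i = n_i/n_T; K_p = p_R^3 / (p_S^2) with p_i = y_i·P.
This yields a degree-3 equation in X; solving on (0,1), X = 0.694.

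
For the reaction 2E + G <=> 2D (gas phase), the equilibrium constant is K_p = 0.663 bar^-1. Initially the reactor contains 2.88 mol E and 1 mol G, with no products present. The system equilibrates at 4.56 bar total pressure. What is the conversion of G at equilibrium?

X = 0.559

Take 1 mol G as basis and let X be its fractional conversion, so ξ = X.
Mole table: n_E = 2.88 − 2X; n_G = 1 − X; n_D = 2X.
n_T = Σnᵢ = 3.88 − X.
Mole fractions y_i = n_i/n_T; K_p = p_D^2 / (p_E^2 p_G) with p_i = y_i·P.
Equating to 0.663 bar^-1 and solving on 0 < X < 1: X = 0.559.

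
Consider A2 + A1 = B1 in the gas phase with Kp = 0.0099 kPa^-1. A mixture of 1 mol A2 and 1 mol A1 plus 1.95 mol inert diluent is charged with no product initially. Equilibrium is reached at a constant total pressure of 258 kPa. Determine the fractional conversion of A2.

Basis: 1 mol A2 initially; let X = conversion of A2. Extent ξ = X.
At extent ξ: n_A2 = 1 − X; n_A1 = 1 − X; n_B1 = X; n_I = 1.95 (inert).
Total moles n_T = 3.95 − X.
Mole fractions y_i = n_i/n_T; Kp = p_B1 / (p_A2 p_A1) with p_i = y_i·P.
This yields a degree-2 equation in X; solving on (0,1), X = 0.323.

X = 0.323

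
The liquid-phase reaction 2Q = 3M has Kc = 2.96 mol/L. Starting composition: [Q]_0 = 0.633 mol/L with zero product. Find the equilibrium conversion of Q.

X = 0.603

Let X = conversion of Q; extent ξ = 0.633X/2 mol/L.
Concentrations: [Q] = 0.633 − 0.633X; [M] = 0.95X.
Kc = [M]^3 / ([Q]^2).
Solving Kc = 2.96 for X ∈ (0,1): X = 0.603.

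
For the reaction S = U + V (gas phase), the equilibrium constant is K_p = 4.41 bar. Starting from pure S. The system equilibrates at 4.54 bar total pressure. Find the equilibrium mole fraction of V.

y_V = 0.412

Take 1 mol S as basis and let X be its fractional conversion, so ξ = X.
Species balance: n_S = 1 − X; n_U = X; n_V = X.
n_T = Σnᵢ = 1 + X.
With p_i = (n_i/n_T)P, K_p = p_U p_V / (p_S).
Equating to 4.41 bar and solving on 0 < X < 1: X = 0.702.
Then n_V = 0.702, n_T = 1.7, so y_V = 0.412.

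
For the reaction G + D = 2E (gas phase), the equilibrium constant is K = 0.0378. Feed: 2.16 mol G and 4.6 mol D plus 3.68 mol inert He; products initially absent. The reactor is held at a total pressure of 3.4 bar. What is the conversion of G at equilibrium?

X = 0.128

Take 2.16 mol G as basis and let X be its fractional conversion, so ξ = 2.16X.
Mole table: n_G = 2.16 − 2.16X; n_D = 4.6 − 2.16X; n_E = 4.32X; n_I = 3.68 (inert).
n_T stays at 10.4 (no change in mole number).
With p_i = (n_i/n_T)P, K = p_E^2 / (p_G p_D).
Equating to 0.0378 and solving on 0 < X < 1: X = 0.128.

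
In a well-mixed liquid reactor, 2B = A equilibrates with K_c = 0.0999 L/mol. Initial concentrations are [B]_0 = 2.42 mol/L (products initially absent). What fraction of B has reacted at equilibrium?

Let X = conversion of B; extent ξ = 2.42X/2 mol/L.
Concentrations: [B] = 2.42 − 2.42X; [A] = 1.21X.
K_c = [A] / ([B]^2).
Equating to 0.0999 L/mol: the physical root is X = 0.263.

X = 0.263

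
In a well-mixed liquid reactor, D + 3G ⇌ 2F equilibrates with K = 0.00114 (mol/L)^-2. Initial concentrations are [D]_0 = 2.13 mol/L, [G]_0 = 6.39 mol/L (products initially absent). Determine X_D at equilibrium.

X = 0.139

Let X = conversion of D; extent ξ = 2.13·X mol/L.
Concentrations: [D] = 2.13 − 2.13X; [G] = 6.39 − 6.39X; [F] = 4.26X.
K = [F]^2 / ([D] [G]^3).
Equating to 0.00114 (mol/L)^-2: the physical root is X = 0.139.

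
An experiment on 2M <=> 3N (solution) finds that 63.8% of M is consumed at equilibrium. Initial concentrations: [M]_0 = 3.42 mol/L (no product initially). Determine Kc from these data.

Kc = 22.9 mol/L

Let X = conversion of M.
Concentrations: [M] = 3.42 − 3.42X; [N] = 5.13X.
At X = 0.638: [M] = 1.24, [N] = 3.27.
Kc = [N]^3 / ([M]^2) = 22.9 mol/L.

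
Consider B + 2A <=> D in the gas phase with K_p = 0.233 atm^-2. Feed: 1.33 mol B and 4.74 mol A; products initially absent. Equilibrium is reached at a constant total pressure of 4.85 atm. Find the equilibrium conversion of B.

X = 0.717

Take 1.33 mol B as basis and let X be its fractional conversion, so ξ = 1.33X.
Moles: n_B = 1.33 − 1.33X; n_A = 4.74 − 2.66X; n_D = 1.33X.
Total moles n_T = 6.07 − 2.66X.
Mole fractions y_i = n_i/n_T; K_p = p_D / (p_B p_A^2) with p_i = y_i·P.
Setting this equal to 0.233 atm^-2 and taking the physical root (0 < X < 1) gives X = 0.717.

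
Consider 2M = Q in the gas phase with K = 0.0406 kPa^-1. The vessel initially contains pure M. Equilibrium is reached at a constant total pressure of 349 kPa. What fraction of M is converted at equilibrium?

Basis: 1 mol M initially; let X = conversion of M. Extent ξ = 0.5X.
Species balance: n_M = 1 − X; n_Q = 0.5X.
Summing: n_T = 1 − 0.5X.
With p_i = (n_i/n_T)P, K = p_Q / (p_M^2).
Substituting and setting equal to 0.0406 kPa^-1 gives a polynomial in X; the root in (0,1) is X = 0.868.

X = 0.868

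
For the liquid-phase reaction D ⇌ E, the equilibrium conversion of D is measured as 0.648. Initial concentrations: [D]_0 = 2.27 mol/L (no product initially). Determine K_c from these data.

Let X = conversion of D.
Concentrations: [D] = 2.27 − 2.27X; [E] = 2.27X.
At X = 0.648: [D] = 0.799, [E] = 1.47.
K_c = [E] / ([D]) = 1.84.

K_c = 1.84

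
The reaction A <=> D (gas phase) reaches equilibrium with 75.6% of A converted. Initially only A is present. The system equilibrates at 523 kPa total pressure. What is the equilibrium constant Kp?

Take 1 mol A as basis and let X be its fractional conversion, so ξ = X.
At extent ξ: n_A = 1 − X; n_D = X.
Since Δν = 0, n_T = 1 throughout.
At X = 0.756: n_A = 0.244, n_D = 0.756, n_T = 1.
p_i = (n_i/n_T)·P. Kp = p_D / (p_A) = 3.1.

Kp = 3.1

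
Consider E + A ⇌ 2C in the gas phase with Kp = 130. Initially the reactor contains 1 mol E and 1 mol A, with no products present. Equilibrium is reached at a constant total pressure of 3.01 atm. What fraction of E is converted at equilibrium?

X = 0.851

Take 1 mol E as basis and let X be its fractional conversion, so ξ = X.
Species balance: n_E = 1 − X; n_A = 1 − X; n_C = 2X.
Total moles n_T = 2 (Δν = 0, constant).
With p_i = (n_i/n_T)P, Kp = p_C^2 / (p_E p_A).
Setting this equal to 130 and taking the physical root (0 < X < 1) gives X = 0.851.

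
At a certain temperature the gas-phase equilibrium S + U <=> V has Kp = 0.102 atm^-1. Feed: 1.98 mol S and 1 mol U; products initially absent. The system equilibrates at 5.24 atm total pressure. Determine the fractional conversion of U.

Basis: 1 mol U initially; let X = conversion of U. Extent ξ = X.
At extent ξ: n_S = 1.98 − X; n_U = 1 − X; n_V = X.
Total moles n_T = 2.98 − X.
y_i = n_i/n_T, p_i = y_i·P. Kp = p_V / (p_S p_U).
Setting this equal to 0.102 atm^-1 and taking the physical root (0 < X < 1) gives X = 0.253.

X = 0.253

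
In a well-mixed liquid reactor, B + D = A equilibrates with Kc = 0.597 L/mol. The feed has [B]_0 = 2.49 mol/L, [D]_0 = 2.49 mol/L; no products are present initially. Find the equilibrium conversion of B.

X = 0.450

Let X = conversion of B; extent ξ = 2.49·X mol/L.
Concentrations: [B] = 2.49 − 2.49X; [D] = 2.49 − 2.49X; [A] = 2.49X.
Kc = [A] / ([B] [D]).
This equals 0.597 at X = 0.450 (the root in 0 < X < 1).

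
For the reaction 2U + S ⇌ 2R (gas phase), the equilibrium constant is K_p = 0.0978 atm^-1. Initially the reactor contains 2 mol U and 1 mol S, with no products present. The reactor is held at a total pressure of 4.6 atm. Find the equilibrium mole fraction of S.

Basis: 2 mol U initially; let X = conversion of U. Extent ξ = X.
Mole table: n_U = 2 − 2X; n_S = 1 − X; n_R = 2X.
Total moles n_T = 3 − X.
y_i = n_i/n_T, p_i = y_i·P. K_p = p_R^2 / (p_U^2 p_S).
This yields a degree-3 equation in X; solving on (0,1), X = 0.259.
Then n_S = 0.741, n_T = 2.74, so y_S = 0.270.

y_S = 0.270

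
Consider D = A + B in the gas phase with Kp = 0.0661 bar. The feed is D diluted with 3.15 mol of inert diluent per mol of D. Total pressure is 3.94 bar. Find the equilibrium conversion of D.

Let X = conversion of D (basis 1 mol D); extent of reaction ξ = X.
Moles: n_D = 1 − X; n_A = X; n_B = X; n_I = 3.15 (inert).
Summing: n_T = 4.15 + X.
Mole fractions y_i = n_i/n_T; Kp = p_A p_B / (p_D) with p_i = y_i·P.
Substituting and setting equal to 0.0661 bar gives a polynomial in X; the root in (0,1) is X = 0.237.

X = 0.237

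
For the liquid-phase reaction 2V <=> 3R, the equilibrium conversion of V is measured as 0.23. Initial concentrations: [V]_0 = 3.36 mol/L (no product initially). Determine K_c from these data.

K_c = 0.233 mol/L

Let X = conversion of V.
Concentrations: [V] = 3.36 − 3.36X; [R] = 5.04X.
At X = 0.23: [V] = 2.59, [R] = 1.16.
K_c = [R]^3 / ([V]^2) = 0.233 mol/L.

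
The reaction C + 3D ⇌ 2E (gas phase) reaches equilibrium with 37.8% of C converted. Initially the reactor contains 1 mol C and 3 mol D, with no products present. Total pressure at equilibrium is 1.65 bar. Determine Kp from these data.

Kp = 0.547 bar^-2

Basis: 1 mol C initially; let X = conversion of C. Extent ξ = X.
Species balance: n_C = 1 − X; n_D = 3 − 3X; n_E = 2X.
Total moles n_T = 4 − 2X.
At X = 0.378: n_C = 0.622, n_D = 1.87, n_E = 0.756, n_T = 3.24.
p_i = (n_i/n_T)·P. Kp = p_E^2 / (p_C p_D^3) = 0.547 bar^-2.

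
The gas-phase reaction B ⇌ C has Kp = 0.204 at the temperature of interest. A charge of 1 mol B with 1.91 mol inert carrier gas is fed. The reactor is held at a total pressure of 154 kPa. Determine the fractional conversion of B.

X = 0.169

Let X = conversion of B (basis 1 mol B); extent of reaction ξ = X.
Mole table: n_B = 1 − X; n_C = X; n_I = 1.91 (inert).
Since Δν = 0, n_T = 2.91 throughout.
With p_i = (n_i/n_T)P, Kp = p_C / (p_B).
Equating to 0.204 and solving on 0 < X < 1: X = 0.169.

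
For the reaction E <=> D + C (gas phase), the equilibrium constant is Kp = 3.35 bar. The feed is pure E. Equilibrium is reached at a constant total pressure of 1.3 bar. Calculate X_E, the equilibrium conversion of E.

X = 0.849

Basis: 1 mol E initially; let X = conversion of E. Extent ξ = X.
Moles: n_E = 1 − X; n_D = X; n_C = X.
n_T = Σnᵢ = 1 + X.
y_i = n_i/n_T, p_i = y_i·P. Kp = p_D p_C / (p_E).
This yields a degree-2 equation in X; solving on (0,1), X = 0.849.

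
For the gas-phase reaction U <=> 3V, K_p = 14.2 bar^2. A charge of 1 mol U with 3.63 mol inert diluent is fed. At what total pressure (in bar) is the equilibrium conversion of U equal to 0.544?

Basis: 1 mol U initially; let X = conversion of U. Extent ξ = X.
Moles: n_U = 1 − X; n_V = 3X; n_I = 3.63 (inert).
Summing: n_T = 4.63 + 2X.
K_p = p_V^3 / (p_U) with p_i = (n_i/n_T)·P.
At X = 0.544: the mole-fraction product g(X) = Π y_i^ν_i = 0.2915. Since K_p = g(X)·P^{2}, P = (K_p/g)^(1/2) = (14.2/0.2915)^(1/2) = 6.98 bar.

P = 6.98 bar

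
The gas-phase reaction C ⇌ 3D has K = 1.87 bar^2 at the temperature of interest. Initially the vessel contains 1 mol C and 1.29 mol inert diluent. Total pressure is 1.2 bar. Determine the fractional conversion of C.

X = 0.613

Basis: 1 mol C initially; let X = conversion of C. Extent ξ = X.
Mole table: n_C = 1 − X; n_D = 3X; n_I = 1.29 (inert).
Total moles n_T = 2.29 + 2X.
Mole fractions y_i = n_i/n_T; K = p_D^3 / (p_C) with p_i = y_i·P.
Substituting and setting equal to 1.87 bar^2 gives a polynomial in X; the root in (0,1) is X = 0.613.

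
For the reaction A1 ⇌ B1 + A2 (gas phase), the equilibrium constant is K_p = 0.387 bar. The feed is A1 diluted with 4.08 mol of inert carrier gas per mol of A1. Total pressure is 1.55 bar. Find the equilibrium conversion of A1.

X = 0.679

Let X = conversion of A1 (basis 1 mol A1); extent of reaction ξ = X.
At extent ξ: n_A1 = 1 − X; n_B1 = X; n_A2 = X; n_I = 4.08 (inert).
n_T = Σnᵢ = 5.08 + X.
With p_i = (n_i/n_T)P, K_p = p_B1 p_A2 / (p_A1).
Setting this equal to 0.387 bar and taking the physical root (0 < X < 1) gives X = 0.679.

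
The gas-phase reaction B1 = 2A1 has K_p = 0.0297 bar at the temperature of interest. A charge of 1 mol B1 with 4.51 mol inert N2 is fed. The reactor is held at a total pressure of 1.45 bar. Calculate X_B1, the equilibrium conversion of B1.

X = 0.156

Let X = conversion of B1 (basis 1 mol B1); extent of reaction ξ = X.
Species balance: n_B1 = 1 − X; n_A1 = 2X; n_I = 4.51 (inert).
n_T = Σnᵢ = 5.51 + X.
Mole fractions y_i = n_i/n_T; K_p = p_A1^2 / (p_B1) with p_i = y_i·P.
Substituting and setting equal to 0.0297 bar gives a polynomial in X; the root in (0,1) is X = 0.156.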